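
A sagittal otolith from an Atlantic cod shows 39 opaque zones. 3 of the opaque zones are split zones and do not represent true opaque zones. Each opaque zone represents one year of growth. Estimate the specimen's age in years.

36 years

Correcting the raw count gives 39 − 3 = 36 true opaque zones.
At one opaque zone per year, that is 36 years.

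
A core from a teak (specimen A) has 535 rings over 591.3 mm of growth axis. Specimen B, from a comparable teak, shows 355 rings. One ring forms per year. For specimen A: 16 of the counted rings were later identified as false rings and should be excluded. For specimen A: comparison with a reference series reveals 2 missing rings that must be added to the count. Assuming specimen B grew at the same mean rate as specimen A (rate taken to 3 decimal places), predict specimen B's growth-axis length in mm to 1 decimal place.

Specimen A: true ring count = 535 − 16 + 2 = 521.
A: Mean rate = 591.3 mm / 521 years ≈ 1.135 mm/year.
B's length ≈ 1.135 × 355 = 402.9 mm.

402.9 mm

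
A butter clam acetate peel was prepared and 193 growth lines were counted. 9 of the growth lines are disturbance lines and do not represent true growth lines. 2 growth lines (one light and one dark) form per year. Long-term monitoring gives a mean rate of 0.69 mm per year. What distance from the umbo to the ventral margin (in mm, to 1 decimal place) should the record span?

Adjusted count: 193 − 9 = 184 growth lines.
Dividing by 2 growth lines per year: 184 / 2 = 92 years.
Length ≈ 0.69 × 92 = 63.5 mm.

63.5 mm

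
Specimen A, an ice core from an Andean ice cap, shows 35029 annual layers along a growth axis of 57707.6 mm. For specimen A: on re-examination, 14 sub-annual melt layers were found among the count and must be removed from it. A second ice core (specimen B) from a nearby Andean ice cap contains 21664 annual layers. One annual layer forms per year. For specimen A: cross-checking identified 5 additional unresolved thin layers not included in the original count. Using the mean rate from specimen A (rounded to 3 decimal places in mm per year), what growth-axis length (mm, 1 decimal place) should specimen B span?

Specimen A: after corrections the count is 35029 − 14 + 5 = 35020 annual layers.
A: 57707.6 mm over 35020 years gives 57707.6 / 35020 ≈ 1.648 mm per year.
Length of B = 1.648 × 21664 = 35702.3 mm.

35702.3 mm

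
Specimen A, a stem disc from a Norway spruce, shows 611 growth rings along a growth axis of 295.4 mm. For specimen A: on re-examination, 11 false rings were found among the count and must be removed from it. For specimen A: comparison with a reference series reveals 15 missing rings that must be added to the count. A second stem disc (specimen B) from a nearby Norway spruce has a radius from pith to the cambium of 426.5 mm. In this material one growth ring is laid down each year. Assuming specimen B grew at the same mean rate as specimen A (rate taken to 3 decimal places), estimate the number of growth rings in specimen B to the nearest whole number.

Specimen A: adjusted count: 611 − 11 + 15 = 615 growth rings.
A: Extension rate ≈ 295.4 / 615 = 0.480 mm/year.
B spans 426.5 / 0.480 = 888.54 years ≈ 889 growth rings.

889 growth rings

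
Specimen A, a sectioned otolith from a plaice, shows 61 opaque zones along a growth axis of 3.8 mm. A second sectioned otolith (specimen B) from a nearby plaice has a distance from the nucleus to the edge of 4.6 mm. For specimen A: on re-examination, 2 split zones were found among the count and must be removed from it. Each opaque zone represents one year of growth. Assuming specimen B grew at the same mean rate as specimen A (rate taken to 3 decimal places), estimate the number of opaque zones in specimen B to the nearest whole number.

72 opaque zones

Specimen A: correcting the raw count gives 61 − 2 = 59 true opaque zones.
A: Extension rate ≈ 3.8 / 59 = 0.064 mm per year.
B spans 4.6 / 0.064 = 71.88 years ≈ 72 opaque zones.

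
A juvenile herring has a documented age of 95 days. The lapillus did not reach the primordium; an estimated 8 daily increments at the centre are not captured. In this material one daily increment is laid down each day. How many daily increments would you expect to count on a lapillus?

At one daily increment per day, 95 days correspond to 95 daily increments.
95 − 8 missed = 87 daily increments expected in the prepared section.

87 daily increments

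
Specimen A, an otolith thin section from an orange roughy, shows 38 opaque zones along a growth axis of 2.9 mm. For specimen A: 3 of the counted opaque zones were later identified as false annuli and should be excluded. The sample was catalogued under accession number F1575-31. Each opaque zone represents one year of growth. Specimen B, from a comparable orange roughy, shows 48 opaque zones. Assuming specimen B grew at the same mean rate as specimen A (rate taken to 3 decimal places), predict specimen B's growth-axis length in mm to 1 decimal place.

4.0 mm

Specimen A: true opaque zone count = 38 − 3 = 35.
A: Mean rate = 2.9 mm / 35 years ≈ 0.083 mm per year.
B's length ≈ 0.083 × 48 = 4.0 mm.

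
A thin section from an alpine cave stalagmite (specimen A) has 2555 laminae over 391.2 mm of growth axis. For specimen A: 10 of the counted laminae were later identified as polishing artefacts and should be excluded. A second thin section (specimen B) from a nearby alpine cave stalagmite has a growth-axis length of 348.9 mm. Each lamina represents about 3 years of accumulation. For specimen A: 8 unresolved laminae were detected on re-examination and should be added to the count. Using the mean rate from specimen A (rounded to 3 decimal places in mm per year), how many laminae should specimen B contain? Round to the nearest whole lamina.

Specimen A: correcting the raw count gives 2555 − 10 + 8 = 2553 true laminae.
Specimen A: 2553 laminae at 3 years each span 2553 × 3 = 7659 years.
A: Extension rate ≈ 391.2 / 7659 = 0.051 mm/yr.
For B, 348.9 / 0.051 = 6841.18 years; at 3 years per lamina that is 6841.18 / 3 ≈ 2280 laminae.

2280 laminae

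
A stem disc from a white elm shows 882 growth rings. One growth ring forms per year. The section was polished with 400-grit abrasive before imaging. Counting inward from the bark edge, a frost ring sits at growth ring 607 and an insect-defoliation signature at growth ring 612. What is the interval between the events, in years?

612 − 607 = 5 growth rings lie between the two events.
At one growth ring per year, 5 years elapsed between them.

5 years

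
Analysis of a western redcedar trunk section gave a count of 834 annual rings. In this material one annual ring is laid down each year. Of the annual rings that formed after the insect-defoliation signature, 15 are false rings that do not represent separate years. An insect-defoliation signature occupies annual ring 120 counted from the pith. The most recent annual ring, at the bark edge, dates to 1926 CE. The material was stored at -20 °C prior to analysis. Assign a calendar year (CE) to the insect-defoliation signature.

1227 CE

The insect-defoliation signature sits at annual ring 120 from the pith, so 834 − 120 = 714 annual rings formed after it.
Removing the 15 false annual rings leaves 714 − 15 = 699 true annual rings beyond the insect-defoliation signature.
1926 − 699 = 1227 CE.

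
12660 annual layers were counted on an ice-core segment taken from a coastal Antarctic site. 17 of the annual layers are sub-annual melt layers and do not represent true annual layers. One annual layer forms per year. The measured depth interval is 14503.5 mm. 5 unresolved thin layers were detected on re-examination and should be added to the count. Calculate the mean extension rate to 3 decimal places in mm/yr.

Correcting the raw count gives 12660 − 17 + 5 = 12648 true annual layers.
14503.5 mm over 12648 years gives 14503.5 / 12648 ≈ 1.147 mm/yr.

1.147 mm/yr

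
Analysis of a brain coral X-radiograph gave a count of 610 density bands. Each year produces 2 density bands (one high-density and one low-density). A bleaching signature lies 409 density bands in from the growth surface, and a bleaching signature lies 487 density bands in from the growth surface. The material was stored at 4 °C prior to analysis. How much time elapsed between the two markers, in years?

487 − 409 = 78 density bands lie between the two events.
78 density bands at 2 per year is 78 / 2 = 39 years.

39 years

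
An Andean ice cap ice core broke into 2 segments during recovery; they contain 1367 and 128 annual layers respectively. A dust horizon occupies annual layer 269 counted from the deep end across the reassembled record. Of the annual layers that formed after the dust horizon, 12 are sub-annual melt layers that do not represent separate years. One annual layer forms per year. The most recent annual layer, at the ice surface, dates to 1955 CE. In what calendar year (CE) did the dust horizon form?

741 CE

Total annual layers = 1367 + 128 = 1495.
The dust horizon sits at annual layer 269 from the deep end, so 1495 − 269 = 1226 annual layers formed after it.
1226 − 12 false = 1214 true annual layers after the dust horizon.
Counting back 1214 years from 1955 CE places the dust horizon in 1955 − 1214 = 741 CE.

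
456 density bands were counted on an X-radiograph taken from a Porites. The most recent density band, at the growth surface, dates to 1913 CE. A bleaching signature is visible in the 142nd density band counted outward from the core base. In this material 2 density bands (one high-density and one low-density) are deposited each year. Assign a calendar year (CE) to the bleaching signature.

The bleaching signature sits at density band 142 from the core base, so 456 − 142 = 314 density bands formed after it.
With 2 density bands per year, 314 / 2 = 157 years.
1913 − 157 = 1756 CE.

1756 CE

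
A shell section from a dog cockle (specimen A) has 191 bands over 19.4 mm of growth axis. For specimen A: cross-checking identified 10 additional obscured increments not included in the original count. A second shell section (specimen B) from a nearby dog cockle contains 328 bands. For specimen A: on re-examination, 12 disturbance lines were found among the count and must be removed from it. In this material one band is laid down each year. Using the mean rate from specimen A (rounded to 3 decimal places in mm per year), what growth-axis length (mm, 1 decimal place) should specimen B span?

Specimen A: correcting the raw count gives 191 − 12 + 10 = 189 true bands.
A: 19.4 mm over 189 years gives 19.4 / 189 ≈ 0.103 mm per year.
Length of B = 0.103 × 328 = 33.8 mm.

33.8 mm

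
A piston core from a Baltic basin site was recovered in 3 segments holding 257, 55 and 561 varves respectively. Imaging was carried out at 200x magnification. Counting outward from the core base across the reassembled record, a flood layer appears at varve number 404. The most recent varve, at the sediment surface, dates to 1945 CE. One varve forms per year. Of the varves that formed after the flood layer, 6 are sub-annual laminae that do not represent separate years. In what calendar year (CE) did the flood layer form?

1482 CE

Total varves = 257 + 55 + 561 = 873.
The flood layer sits at varve 404 from the core base, so 873 − 404 = 469 varves formed after it.
Removing the 6 false varves leaves 469 − 6 = 463 true varves beyond the flood layer.
The varve at the sediment surface is 1945 CE, so the flood layer dates to 1945 − 463 = 1482 CE.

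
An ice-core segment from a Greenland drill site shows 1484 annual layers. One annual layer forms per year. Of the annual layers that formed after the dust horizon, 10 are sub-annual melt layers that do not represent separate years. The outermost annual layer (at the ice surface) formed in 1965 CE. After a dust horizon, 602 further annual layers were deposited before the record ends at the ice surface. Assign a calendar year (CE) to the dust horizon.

1373 CE

602 annual layers formed after the dust horizon.
Excluding 10 false annual layers: 602 − 10 = 592.
The annual layer at the ice surface is 1965 CE, so the dust horizon dates to 1965 − 592 = 1373 CE.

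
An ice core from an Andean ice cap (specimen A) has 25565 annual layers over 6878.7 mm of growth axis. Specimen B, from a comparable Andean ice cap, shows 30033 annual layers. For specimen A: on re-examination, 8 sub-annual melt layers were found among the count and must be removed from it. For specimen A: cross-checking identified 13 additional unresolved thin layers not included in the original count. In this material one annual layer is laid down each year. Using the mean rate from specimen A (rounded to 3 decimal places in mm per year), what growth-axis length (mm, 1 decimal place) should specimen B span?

8078.9 mm

Specimen A: after corrections the count is 25565 − 8 + 13 = 25570 annual layers.
A: Extension rate ≈ 6878.7 / 25570 = 0.269 mm/yr.
For B, 0.269 mm/year × 30033 years = 8078.9 mm.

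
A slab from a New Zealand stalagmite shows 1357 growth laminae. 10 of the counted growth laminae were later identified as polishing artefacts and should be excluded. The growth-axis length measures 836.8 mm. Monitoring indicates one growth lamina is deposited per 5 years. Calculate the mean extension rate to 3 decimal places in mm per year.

0.124 mm per year

True growth lamina count = 1357 − 10 = 1347.
At 5 years per growth lamina, 1347 × 5 = 6735 years.
836.8 mm over 6735 years gives 836.8 / 6735 ≈ 0.124 mm per year.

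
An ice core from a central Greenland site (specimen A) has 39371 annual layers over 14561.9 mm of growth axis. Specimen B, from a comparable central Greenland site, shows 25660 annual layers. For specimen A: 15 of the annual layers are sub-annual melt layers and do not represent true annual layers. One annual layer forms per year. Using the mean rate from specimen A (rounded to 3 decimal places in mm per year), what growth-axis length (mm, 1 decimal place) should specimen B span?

9494.2 mm

Specimen A: true annual layer count = 39371 − 15 = 39356.
A: Mean rate = 14561.9 mm / 39356 years ≈ 0.370 mm per year.
B's length ≈ 0.370 × 25660 = 9494.2 mm.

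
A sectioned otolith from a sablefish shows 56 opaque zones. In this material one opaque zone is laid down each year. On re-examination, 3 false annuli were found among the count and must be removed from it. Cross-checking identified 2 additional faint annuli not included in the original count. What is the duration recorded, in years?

After corrections the count is 56 − 3 + 2 = 55 opaque zones.
At one opaque zone per year, that is 55 years.

55 years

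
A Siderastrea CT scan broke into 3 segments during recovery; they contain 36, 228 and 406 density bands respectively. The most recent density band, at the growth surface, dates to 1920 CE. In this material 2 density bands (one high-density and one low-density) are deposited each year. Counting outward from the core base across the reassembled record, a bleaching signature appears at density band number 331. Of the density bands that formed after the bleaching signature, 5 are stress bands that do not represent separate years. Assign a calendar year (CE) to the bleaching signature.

Total density bands = 36 + 228 + 406 = 670.
670 − 331 = 339 density bands lie beyond the bleaching signature toward the growth surface.
Removing the 5 false density bands leaves 339 − 5 = 334 true density bands beyond the bleaching signature.
With 2 density bands per year, 334 / 2 = 167 years.
Counting back 167 years from 1920 CE places the bleaching signature in 1920 − 167 = 1753 CE.

1753 CE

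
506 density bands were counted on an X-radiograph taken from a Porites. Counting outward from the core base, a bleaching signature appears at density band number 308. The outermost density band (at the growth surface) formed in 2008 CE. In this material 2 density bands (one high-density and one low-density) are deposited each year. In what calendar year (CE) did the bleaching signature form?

506 − 308 = 198 density bands lie beyond the bleaching signature toward the growth surface.
Dividing by 2 density bands per year: 198 / 2 = 99 years.
Counting back 99 years from 2008 CE places the bleaching signature in 2008 − 99 = 1909 CE.

1909 CE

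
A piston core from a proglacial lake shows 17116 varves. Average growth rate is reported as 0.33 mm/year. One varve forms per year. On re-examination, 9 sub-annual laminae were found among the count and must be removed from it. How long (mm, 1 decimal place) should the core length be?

Adjusted count: 17116 − 9 = 17107 varves.
Predicted length = 0.33 mm/year × 17107 years = 5645.3 mm.

5645.3 mm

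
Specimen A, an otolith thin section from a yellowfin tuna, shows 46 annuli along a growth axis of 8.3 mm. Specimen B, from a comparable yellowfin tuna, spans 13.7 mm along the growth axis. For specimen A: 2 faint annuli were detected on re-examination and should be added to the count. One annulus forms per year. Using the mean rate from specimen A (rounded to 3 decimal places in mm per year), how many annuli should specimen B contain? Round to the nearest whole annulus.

79 annuli

Specimen A: correcting the raw count gives 46 + 2 = 48 true annuli.
A: Mean rate = 8.3 mm / 48 years ≈ 0.173 mm per year.
B spans 13.7 / 0.173 = 79.19 years ≈ 79 annuli.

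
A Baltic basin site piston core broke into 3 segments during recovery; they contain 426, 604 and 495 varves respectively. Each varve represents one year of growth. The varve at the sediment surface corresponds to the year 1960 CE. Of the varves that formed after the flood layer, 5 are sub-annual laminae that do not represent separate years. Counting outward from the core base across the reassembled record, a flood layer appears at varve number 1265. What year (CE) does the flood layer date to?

Total varves = 426 + 604 + 495 = 1525.
1525 − 1265 = 260 varves lie beyond the flood layer toward the sediment surface.
Excluding 5 false varves: 260 − 5 = 255.
The varve at the sediment surface is 1960 CE, so the flood layer dates to 1960 − 255 = 1705 CE.

1705 CE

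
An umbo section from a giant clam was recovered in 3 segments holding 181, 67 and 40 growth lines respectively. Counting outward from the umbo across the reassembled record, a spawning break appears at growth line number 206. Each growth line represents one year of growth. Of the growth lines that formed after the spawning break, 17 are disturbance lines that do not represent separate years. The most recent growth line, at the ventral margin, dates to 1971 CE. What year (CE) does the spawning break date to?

1906 CE

Total growth lines = 181 + 67 + 40 = 288.
Between growth line 206 and the ventral margin there are 288 − 206 = 82 growth lines.
Removing the 17 false growth lines leaves 82 − 17 = 65 true growth lines beyond the spawning break.
1971 − 65 = 1906 CE.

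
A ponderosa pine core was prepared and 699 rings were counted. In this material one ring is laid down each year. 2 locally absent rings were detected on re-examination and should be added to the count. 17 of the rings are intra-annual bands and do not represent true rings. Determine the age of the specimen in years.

684 yr

True ring count = 699 − 17 + 2 = 684.
One ring per year makes the duration 684 years.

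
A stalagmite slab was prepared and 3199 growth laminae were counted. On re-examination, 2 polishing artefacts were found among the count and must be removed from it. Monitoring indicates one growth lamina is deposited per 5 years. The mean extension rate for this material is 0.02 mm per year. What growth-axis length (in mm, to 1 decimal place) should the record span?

319.7 mm

Adjusted count: 3199 − 2 = 3197 growth laminae.
At 5 years per growth lamina, 3197 × 5 = 15985 years.
Length ≈ 0.02 × 15985 = 319.7 mm.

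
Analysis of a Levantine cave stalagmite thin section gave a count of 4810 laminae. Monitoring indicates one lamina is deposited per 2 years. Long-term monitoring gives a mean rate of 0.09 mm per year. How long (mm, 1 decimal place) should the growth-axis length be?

865.8 mm

Multiplying by 2 years per lamina: 4810 × 2 = 9620 years.
Predicted length = 0.09 mm/year × 9620 years = 865.8 mm.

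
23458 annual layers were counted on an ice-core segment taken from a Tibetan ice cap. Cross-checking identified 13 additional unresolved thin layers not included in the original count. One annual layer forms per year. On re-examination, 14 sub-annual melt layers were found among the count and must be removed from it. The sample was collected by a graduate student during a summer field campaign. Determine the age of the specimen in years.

23457 yr

Correcting the raw count gives 23458 − 14 + 13 = 23457 true annual layers.
One annual layer per year makes the duration 23457 years.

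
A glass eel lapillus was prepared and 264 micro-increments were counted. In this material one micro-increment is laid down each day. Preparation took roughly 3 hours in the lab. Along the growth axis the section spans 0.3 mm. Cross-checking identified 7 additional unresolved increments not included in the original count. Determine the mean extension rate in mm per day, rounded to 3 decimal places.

0.001 mm per day

True micro-increment count = 264 + 7 = 271.
Mean rate = 0.3 mm / 271 days ≈ 0.001 mm per day.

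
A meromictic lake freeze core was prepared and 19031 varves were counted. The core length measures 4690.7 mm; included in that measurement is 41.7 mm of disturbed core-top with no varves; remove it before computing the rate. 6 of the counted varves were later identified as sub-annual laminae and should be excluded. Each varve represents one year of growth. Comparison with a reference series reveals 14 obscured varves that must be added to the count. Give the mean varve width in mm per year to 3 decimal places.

0.244 mm per year

Correcting the raw count gives 19031 − 6 + 14 = 19039 true varves.
Removing the 41.7 mm offcut leaves 4690.7 − 41.7 = 4649.0 mm.
Mean rate = 4649.0 mm / 19039 years ≈ 0.244 mm per year.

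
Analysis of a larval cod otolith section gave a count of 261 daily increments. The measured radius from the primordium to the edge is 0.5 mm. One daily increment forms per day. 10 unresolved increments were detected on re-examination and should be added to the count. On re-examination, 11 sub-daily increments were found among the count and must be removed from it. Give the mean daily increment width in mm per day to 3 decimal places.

0.002 mm per day

Correcting the raw count gives 261 − 11 + 10 = 260 true daily increments.
Extension rate ≈ 0.5 / 260 = 0.002 mm per day.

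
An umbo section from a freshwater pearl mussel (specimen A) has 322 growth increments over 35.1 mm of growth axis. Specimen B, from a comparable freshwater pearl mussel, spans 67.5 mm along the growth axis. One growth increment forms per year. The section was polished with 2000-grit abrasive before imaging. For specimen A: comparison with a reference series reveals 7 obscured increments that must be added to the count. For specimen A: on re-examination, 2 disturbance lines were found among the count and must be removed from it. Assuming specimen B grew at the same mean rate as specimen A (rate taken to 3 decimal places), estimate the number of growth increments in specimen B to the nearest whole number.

Specimen A: adjusted count: 322 − 2 + 7 = 327 growth increments.
A: Extension rate ≈ 35.1 / 327 = 0.107 mm per year.
B spans 67.5 / 0.107 = 630.84 years ≈ 631 growth increments.

631 growth increments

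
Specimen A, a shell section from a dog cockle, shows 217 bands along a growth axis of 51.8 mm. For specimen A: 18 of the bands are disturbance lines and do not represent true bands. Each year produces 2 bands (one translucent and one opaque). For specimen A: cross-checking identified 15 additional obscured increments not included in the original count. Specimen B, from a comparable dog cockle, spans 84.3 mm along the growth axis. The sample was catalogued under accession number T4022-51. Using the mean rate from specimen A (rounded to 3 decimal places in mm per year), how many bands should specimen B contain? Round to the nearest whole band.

Specimen A: true band count = 217 − 18 + 15 = 214.
Specimen A: dividing by 2 bands per year: 214 / 2 = 107 years.
A: Extension rate ≈ 51.8 / 107 = 0.484 mm per year.
For B, 84.3 / 0.484 = 174.17 years; at 2 bands per year that is 174.17 × 2 ≈ 348 bands.

348 bands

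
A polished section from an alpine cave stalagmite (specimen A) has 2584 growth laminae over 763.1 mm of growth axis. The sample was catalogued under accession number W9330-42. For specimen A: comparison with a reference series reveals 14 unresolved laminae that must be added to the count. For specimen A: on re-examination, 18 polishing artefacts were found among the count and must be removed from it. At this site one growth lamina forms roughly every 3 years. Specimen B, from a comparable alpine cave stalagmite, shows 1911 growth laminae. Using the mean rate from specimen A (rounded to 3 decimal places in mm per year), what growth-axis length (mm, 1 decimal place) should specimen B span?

Specimen A: true growth lamina count = 2584 − 18 + 14 = 2580.
Specimen A: at 3 years per growth lamina, 2580 × 3 = 7740 years.
A: Extension rate ≈ 763.1 / 7740 = 0.099 mm/year.
Specimen B: at 3 years per growth lamina, 1911 × 3 = 5733 years. Length of B = 0.099 × 5733 = 567.6 mm.

567.6 mm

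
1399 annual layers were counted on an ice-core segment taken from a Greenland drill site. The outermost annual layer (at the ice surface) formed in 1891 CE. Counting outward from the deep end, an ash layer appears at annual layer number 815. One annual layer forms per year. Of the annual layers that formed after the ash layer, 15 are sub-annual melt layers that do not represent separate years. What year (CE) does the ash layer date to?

Between annual layer 815 and the ice surface there are 1399 − 815 = 584 annual layers.
584 − 15 false = 569 true annual layers after the ash layer.
The annual layer at the ice surface is 1891 CE, so the ash layer dates to 1891 − 569 = 1322 CE.

1322 CE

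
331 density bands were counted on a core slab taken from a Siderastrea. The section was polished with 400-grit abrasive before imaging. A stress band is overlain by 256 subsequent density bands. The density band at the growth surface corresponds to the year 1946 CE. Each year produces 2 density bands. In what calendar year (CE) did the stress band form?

There are 256 density bands younger than the stress band.
With 2 density bands per year, 256 / 2 = 128 years.
The density band at the growth surface is 1946 CE, so the stress band dates to 1946 − 128 = 1818 CE.

1818 CE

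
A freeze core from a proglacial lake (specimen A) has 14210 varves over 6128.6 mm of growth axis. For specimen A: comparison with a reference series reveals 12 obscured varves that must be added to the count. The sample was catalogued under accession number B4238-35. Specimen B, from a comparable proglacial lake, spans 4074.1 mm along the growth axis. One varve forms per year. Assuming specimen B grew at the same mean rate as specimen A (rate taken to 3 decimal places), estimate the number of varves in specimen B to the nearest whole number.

Specimen A: correcting the raw count gives 14210 + 12 = 14222 true varves.
A: Mean rate = 6128.6 mm / 14222 years ≈ 0.431 mm per year.
B spans 4074.1 / 0.431 = 9452.67 years ≈ 9453 varves.

9453 varves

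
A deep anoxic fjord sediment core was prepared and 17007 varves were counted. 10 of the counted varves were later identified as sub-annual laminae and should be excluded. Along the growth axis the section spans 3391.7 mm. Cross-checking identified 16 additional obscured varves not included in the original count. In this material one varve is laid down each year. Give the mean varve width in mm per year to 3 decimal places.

0.199 mm per year

After corrections the count is 17007 − 10 + 16 = 17013 varves.
Extension rate ≈ 3391.7 / 17013 = 0.199 mm per year.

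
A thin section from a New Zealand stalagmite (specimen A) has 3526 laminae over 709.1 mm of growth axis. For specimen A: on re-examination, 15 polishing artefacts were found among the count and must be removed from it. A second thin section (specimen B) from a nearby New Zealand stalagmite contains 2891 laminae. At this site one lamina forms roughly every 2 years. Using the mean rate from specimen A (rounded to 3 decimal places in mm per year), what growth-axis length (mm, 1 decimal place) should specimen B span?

Specimen A: correcting the raw count gives 3526 − 15 = 3511 true laminae.
Specimen A: 3511 laminae at 2 years each span 3511 × 2 = 7022 years.
A: 709.1 mm over 7022 years gives 709.1 / 7022 ≈ 0.101 mm/year.
Specimen B: 2891 laminae at 2 years each span 2891 × 2 = 5782 years. B's length ≈ 0.101 × 5782 = 584.0 mm.

584.0 mm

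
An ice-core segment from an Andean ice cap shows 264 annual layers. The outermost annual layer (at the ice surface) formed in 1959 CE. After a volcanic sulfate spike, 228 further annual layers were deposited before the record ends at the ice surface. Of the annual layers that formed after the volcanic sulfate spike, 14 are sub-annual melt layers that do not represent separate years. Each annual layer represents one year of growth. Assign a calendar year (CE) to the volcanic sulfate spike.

228 annual layers formed after the volcanic sulfate spike.
Removing the 14 false annual layers leaves 228 − 14 = 214 true annual layers beyond the volcanic sulfate spike.
1959 − 214 = 1745 CE.

1745 CE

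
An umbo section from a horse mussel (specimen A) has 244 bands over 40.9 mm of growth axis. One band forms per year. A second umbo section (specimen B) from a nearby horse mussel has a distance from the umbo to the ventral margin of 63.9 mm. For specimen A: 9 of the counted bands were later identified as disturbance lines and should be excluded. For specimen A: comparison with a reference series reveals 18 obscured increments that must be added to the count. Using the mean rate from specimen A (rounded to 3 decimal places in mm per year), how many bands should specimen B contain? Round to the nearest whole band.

Specimen A: correcting the raw count gives 244 − 9 + 18 = 253 true bands.
A: Mean rate = 40.9 mm / 253 years ≈ 0.162 mm/yr.
For B, 63.9 / 0.162 = 394.44 years ≈ 394 bands.

394 bands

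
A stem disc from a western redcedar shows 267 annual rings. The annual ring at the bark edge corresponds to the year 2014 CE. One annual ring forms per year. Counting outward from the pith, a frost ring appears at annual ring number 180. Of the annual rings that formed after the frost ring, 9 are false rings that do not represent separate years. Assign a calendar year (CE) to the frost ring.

1936 CE

Between annual ring 180 and the bark edge there are 267 − 180 = 87 annual rings.
87 − 9 false = 78 true annual rings after the frost ring.
2014 − 78 = 1936 CE.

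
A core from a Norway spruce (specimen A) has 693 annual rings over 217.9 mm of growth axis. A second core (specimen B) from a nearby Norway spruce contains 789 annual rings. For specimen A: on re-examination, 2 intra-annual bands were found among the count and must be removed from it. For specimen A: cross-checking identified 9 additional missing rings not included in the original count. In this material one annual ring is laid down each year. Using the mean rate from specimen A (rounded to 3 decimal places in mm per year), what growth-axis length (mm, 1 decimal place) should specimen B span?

245.4 mm

Specimen A: after corrections the count is 693 − 2 + 9 = 700 annual rings.
A: 217.9 mm over 700 years gives 217.9 / 700 ≈ 0.311 mm/yr.
B's length ≈ 0.311 × 789 = 245.4 mm.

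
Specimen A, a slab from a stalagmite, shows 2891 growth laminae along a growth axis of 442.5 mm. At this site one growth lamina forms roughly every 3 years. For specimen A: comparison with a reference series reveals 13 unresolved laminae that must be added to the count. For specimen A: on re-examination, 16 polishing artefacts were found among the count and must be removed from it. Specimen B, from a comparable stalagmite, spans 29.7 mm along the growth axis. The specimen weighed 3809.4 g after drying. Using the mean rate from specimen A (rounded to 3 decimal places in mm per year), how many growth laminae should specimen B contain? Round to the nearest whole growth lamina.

Specimen A: correcting the raw count gives 2891 − 16 + 13 = 2888 true growth laminae.
Specimen A: at 3 years per growth lamina, 2888 × 3 = 8664 years.
A: 442.5 mm over 8664 years gives 442.5 / 8664 ≈ 0.051 mm/year.
Specimen B: 29.7 mm / 0.051 mm per year = 582.35 years; at 3 years per growth lamina that is 582.35 / 3 ≈ 194 growth laminae.

194 growth laminae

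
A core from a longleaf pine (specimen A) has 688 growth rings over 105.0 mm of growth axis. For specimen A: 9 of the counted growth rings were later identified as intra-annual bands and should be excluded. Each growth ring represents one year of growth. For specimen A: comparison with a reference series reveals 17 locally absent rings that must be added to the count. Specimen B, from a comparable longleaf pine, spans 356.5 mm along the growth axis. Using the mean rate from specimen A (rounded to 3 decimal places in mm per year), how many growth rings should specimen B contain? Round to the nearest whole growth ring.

2361 growth rings

Specimen A: correcting the raw count gives 688 − 9 + 17 = 696 true growth rings.
A: 105.0 mm over 696 years gives 105.0 / 696 ≈ 0.151 mm/year.
For B, 356.5 / 0.151 = 2360.93 years ≈ 2361 growth rings.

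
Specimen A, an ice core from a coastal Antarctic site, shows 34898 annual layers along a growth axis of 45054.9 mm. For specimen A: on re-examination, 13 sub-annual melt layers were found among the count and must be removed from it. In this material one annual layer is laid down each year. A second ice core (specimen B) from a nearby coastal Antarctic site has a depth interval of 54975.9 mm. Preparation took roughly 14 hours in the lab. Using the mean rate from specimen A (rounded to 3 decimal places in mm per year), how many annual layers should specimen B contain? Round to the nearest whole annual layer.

42551 annual layers

Specimen A: true annual layer count = 34898 − 13 = 34885.
A: Extension rate ≈ 45054.9 / 34885 = 1.292 mm/year.
For B, 54975.9 / 1.292 = 42551.01 years ≈ 42551 annual layers.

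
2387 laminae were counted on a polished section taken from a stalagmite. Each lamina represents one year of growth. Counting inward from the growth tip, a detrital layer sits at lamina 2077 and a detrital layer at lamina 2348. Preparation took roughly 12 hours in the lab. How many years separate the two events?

271 years

2348 − 2077 = 271 laminae lie between the two events.
At one lamina per year, 271 years elapsed between them.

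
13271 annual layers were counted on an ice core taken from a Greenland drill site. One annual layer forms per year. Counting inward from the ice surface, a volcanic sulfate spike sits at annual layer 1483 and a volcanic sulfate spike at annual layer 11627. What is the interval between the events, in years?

10144 years

11627 − 1483 = 10144 annual layers lie between the two events.
At one annual layer per year, 10144 years elapsed between them.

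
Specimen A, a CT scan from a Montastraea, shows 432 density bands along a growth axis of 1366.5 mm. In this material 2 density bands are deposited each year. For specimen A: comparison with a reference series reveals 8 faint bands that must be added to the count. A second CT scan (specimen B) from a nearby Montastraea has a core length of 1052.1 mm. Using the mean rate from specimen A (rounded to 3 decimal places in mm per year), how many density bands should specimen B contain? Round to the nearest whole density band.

Specimen A: after corrections the count is 432 + 8 = 440 density bands.
Specimen A: with 2 density bands per year, 440 / 2 = 220 years.
A: Extension rate ≈ 1366.5 / 220 = 6.211 mm/year.
B spans 1052.1 / 6.211 = 169.39 years; at 2 density bands per year that is 169.39 × 2 ≈ 339 density bands.

339 density bands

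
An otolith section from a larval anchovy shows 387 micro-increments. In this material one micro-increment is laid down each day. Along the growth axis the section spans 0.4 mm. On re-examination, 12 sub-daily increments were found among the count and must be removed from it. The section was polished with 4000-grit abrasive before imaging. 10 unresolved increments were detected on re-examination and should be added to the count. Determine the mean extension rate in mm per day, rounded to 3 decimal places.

After corrections the count is 387 − 12 + 10 = 385 micro-increments.
Extension rate ≈ 0.4 / 385 = 0.001 mm per day.

0.001 mm per day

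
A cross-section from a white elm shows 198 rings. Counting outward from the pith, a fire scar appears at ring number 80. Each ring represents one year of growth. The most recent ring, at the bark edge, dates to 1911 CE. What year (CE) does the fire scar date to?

1793 CE

Between ring 80 and the bark edge there are 198 − 80 = 118 rings.
1911 − 118 = 1793 CE.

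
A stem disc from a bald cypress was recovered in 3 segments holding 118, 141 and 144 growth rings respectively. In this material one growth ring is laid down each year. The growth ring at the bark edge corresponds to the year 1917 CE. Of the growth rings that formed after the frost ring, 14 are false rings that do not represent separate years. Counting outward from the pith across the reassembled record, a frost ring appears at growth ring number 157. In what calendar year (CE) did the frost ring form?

Total growth rings = 118 + 141 + 144 = 403.
Between growth ring 157 and the bark edge there are 403 − 157 = 246 growth rings.
246 − 14 false = 232 true growth rings after the frost ring.
The growth ring at the bark edge is 1917 CE, so the frost ring dates to 1917 − 232 = 1685 CE.

1685 CE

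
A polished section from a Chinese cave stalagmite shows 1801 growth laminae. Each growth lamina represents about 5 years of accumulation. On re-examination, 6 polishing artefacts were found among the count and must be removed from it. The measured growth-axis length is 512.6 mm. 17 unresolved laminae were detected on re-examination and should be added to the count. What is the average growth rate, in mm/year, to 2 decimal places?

0.06 mm/year

True growth lamina count = 1801 − 6 + 17 = 1812.
1812 growth laminae at 5 years each span 1812 × 5 = 9060 years.
512.6 mm over 9060 years gives 512.6 / 9060 ≈ 0.06 mm/year.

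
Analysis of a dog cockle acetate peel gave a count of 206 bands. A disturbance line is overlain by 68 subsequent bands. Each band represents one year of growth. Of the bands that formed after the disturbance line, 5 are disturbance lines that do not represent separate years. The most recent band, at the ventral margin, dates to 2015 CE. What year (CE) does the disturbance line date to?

1952 CE

68 bands post-date the disturbance line.
Removing the 5 false bands leaves 68 − 5 = 63 true bands beyond the disturbance line.
2015 − 63 = 1952 CE.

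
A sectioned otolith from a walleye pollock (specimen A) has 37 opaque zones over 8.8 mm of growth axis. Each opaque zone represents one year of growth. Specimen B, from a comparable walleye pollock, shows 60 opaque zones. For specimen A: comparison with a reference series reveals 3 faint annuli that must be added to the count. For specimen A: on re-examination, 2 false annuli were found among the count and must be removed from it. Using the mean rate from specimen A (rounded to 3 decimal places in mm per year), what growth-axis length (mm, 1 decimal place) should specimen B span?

13.9 mm

Specimen A: adjusted count: 37 − 2 + 3 = 38 opaque zones.
A: Mean rate = 8.8 mm / 38 years ≈ 0.232 mm/yr.
B's length ≈ 0.232 × 60 = 13.9 mm.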